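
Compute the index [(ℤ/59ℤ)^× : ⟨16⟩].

2

By Lagrange's theorem, ord_59(16) divides φ(59) = 59 − 1 = 58 = 2 · 29.
Divisors of 58: 1, 2, 29, 58.
Compute 16^d (mod 59) for the divisors d until we hit 1:
16^1 ≡ 16
16^2 ≡ 20
16^29 ≡ 1
So ord_59(16) = 29, hence |⟨16⟩| = 29.
Index = |(Z/59Z)^×| / |⟨16⟩| = 58 / 29 = 2.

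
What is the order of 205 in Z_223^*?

ord(205) | φ(223) = 223 − 1 = 222 = 2 · 3 · 37.
Divisors of 222: 1, 2, 3, 6, 37, 74, 111, 222.
Compute 205^d (mod 223) for the divisors d until we hit 1:
205^1 ≡ 205 (mod 223)
205^2 ≡ 101 (mod 223)
205^3 ≡ 189 (mod 223)
205^6 ≡ 41 (mod 223)
205^37 ≡ 40 (mod 223)
205^74 ≡ 39 (mod 223)
205^111 ≡ 222 (mod 223)
205^222 ≡ 1 (mod 223) ✓
Therefore the multiplicative order of 205 modulo 223 is 222.

222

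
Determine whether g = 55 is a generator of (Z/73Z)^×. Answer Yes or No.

No

φ(73) = 73 − 1 = 72 = 2^3 · 3^2.
55 is a primitive root mod 73 iff 55^(φ(73)/q) ≢ 1 for every prime q | φ(73), i.e. q ∈ {2, 3}.
55^36 ≡ 1 (mod 73)  [q = 2: ≡ 1 ✗]
55^24 ≡ 64 (mod 73)  [q = 3: ≢ 1 ✓]
55^36 ≡ 1 shows ord(55) | 36, strictly less than φ(73); not a primitive root.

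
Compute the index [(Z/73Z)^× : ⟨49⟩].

The order of 49 must divide φ(73) = 73 − 1 = 72 = 2^3 · 3^2.
Divisors of 72: 1, 2, 3, 4, 6, 8, 9, 12, 18, 24, 36, 72.
Evaluate successive powers at the divisors of 72:
49^1 ≡ 49 (mod 73)
49^2 ≡ 65 (mod 73)
49^3 ≡ 46 (mod 73)
49^4 ≡ 64 (mod 73)
49^6 ≡ 72 (mod 73)
49^8 ≡ 8 (mod 73)
49^9 ≡ 27 (mod 73)
49^12 ≡ 1 (mod 73) ✓
The order of 49 is 12, so the subgroup it generates has 12 elements.
The index is φ(73) / ord(49) = 72 / 12 = 6.

6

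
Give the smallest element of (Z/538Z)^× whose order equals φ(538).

φ(538) = φ(2)·φ(269) = 1·268 = 268 = 2^2 · 67.
Test candidates g = 2, 3, … against the prime factors q ∈ {2, 67} of φ(538): g is a generator iff g^(268/q) ≢ 1 for every such q.
g = 2: gcd(2, 538) = 2 > 1, not a unit — skip.
g = 3: 3^134 ≡ 537; 3^4 ≡ 81 — none is 1, so 3 is a primitive root.
The smallest primitive root modulo 538 is 3.

3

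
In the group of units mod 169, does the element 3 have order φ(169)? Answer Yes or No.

No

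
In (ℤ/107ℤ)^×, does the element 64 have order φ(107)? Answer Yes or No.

No

φ(107) = 107 − 1 = 106 = 2 · 53.
An element g generates (Z/107Z)^× iff g^(106/q) ≢ 1 (mod 107) for each prime q ∈ {2, 53}.
64^53 ≡ 1 (mod 107)  [q = 2: ≡ 1 ✗]
64^2 ≡ 30 (mod 107)  [q = 53: ≢ 1 ✓]
The check at q = 2 fails, so 64 generates a proper subgroup.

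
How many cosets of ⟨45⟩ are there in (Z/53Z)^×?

1

ord(45) | φ(53) = 53 − 1 = 52 = 2^2 · 13.
Divisors of 52: 1, 2, 4, 13, 26, 52.
Evaluate successive powers at the divisors of 52:
45^1 ≡ 45
45^2 ≡ 11
45^4 ≡ 15
45^13 ≡ 30
45^26 ≡ 52
45^52 ≡ 1
So ord_53(45) = 52, hence |⟨45⟩| = 52.
[(Z/53Z)^× : ⟨45⟩] = 52/52 = 1.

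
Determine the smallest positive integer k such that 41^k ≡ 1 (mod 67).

66

ord(41) | φ(67) = 67 − 1 = 66 = 2 · 3 · 11.
Divisors of 66: 1, 2, 3, 6, 11, 22, 33, 66.
Test each divisor d:
41^1 ≡ 41 (mod 67)
41^2 ≡ 6 (mod 67)
41^3 ≡ 45 (mod 67)
41^6 ≡ 15 (mod 67)
41^11 ≡ 30 (mod 67)
41^22 ≡ 29 (mod 67)
41^33 ≡ 66 (mod 67)
41^66 ≡ 1 (mod 67) ✓
Therefore the multiplicative order of 41 modulo 67 is 66.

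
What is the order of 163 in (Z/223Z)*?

74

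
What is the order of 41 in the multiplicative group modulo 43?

7

ord(41) | φ(43) = 43 − 1 = 42 = 2 · 3 · 7.
Divisors of 42: 1, 2, 3, 6, 7, 14, 21, 42.
Compute 41^d (mod 43) for the divisors d until we hit 1:
41^1 ≡ 41
41^2 ≡ 4
41^3 ≡ 35
41^6 ≡ 21
41^7 ≡ 1
So ord_43(41) = 7.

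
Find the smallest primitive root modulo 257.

φ(257) = 257 − 1 = 256 = 2^8.
Test candidates g = 2, 3, … against the prime factors q ∈ {2} of φ(257): g is a generator iff g^(256/q) ≢ 1 for every such q.
g = 2: 2^128 ≡ 1 — hits 1, so not a primitive root.
g = 3: 3^128 ≡ 256 — none is 1, so 3 is a primitive root.
The smallest primitive root modulo 257 is 3.

3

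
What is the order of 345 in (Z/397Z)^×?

396

By Lagrange's theorem, ord_397(345) divides φ(397) = 397 − 1 = 396 = 2^2 · 3^2 · 11.
Divisors of 396: 1, 2, 3, 4, 6, 9, 11, 12, 18, 22, 33, 36, 44, 66, 99, 132, 198, 396.
Test each divisor d:
345^1 ≡ 345 (mod 397)
345^2 ≡ 322 (mod 397)
345^3 ≡ 327 (mod 397)
345^4 ≡ 67 (mod 397)
345^6 ≡ 136 (mod 397)
345^9 ≡ 8 (mod 397)
345^11 ≡ 194 (mod 397)
345^12 ≡ 234 (mod 397)
345^18 ≡ 64 (mod 397)
345^22 ≡ 318 (mod 397)
345^33 ≡ 157 (mod 397)
345^36 ≡ 126 (mod 397)
345^44 ≡ 286 (mod 397)
345^66 ≡ 35 (mod 397)
345^99 ≡ 334 (mod 397)
345^132 ≡ 34 (mod 397)
345^198 ≡ 396 (mod 397)
345^396 ≡ 1 (mod 397) ✓
Hence ord(345) = 396.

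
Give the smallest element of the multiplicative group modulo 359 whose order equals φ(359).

7

φ(359) = 359 − 1 = 358 = 2 · 179.
Test candidates g = 2, 3, … against the prime factors q ∈ {2, 179} of φ(359): g is a generator iff g^(358/q) ≢ 1 for every such q.
g = 2: 2^179 ≡ 1 — hits 1, so not a primitive root.
g = 3: 3^179 ≡ 1 — hits 1, so not a primitive root.
g = 4: 4^179 ≡ 1 — hits 1, so not a primitive root.
g = 5: 5^179 ≡ 1 — hits 1, so not a primitive root.
g = 6: 6^179 ≡ 1 — hits 1, so not a primitive root.
g = 7: 7^179 ≡ 358; 7^2 ≡ 49 — none is 1, so 7 is a primitive root.
Hence the least primitive root of 359 is 7.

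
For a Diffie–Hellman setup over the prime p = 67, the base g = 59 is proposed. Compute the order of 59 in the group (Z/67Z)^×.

11

The order of 59 must divide φ(67) = 67 − 1 = 66 = 2 · 3 · 11.
Divisors of 66: 1, 2, 3, 6, 11, 22, 33, 66.
Test each divisor d:
59^1 ≡ 59 (mod 67)
59^2 ≡ 64 (mod 67)
59^3 ≡ 24 (mod 67)
59^6 ≡ 40 (mod 67)
59^11 ≡ 1 (mod 67) ✓
Hence ord(59) = 11.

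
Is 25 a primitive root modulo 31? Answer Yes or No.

No

φ(31) = 31 − 1 = 30 = 2 · 3 · 5.
It suffices to check that the order of 25 is not a proper divisor of 30: compute 25^(30/q) for q ∈ {2, 3, 5}.
25^15 ≡ 1 (mod 31)  [q = 2: ≡ 1 ✗]
25^10 ≡ 25 (mod 31)  [q = 3: ≢ 1 ✓]
25^6 ≡ 1 (mod 31)  [q = 5: ≡ 1 ✗]
The check at q = 2 fails, so 25 generates a proper subgroup.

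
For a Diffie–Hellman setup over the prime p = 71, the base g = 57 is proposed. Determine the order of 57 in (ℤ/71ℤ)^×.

The order of 57 must divide φ(71) = 71 − 1 = 70 = 2 · 5 · 7.
Divisors of 70: 1, 2, 5, 7, 10, 14, 35, 70.
Compute 57^d (mod 71) for the divisors d until we hit 1:
57^1 ≡ 57
57^2 ≡ 54
57^5 ≡ 1
The smallest such exponent is 5, so the order of 57 is 5.

5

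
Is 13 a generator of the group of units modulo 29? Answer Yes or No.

No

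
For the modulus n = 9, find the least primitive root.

2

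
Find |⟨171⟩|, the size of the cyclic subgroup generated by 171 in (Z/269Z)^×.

Since 171 ∈ (Z/269Z)^×, its order divides φ(269) = 269 − 1 = 268 = 2^2 · 67.
Divisors of 268: 1, 2, 4, 67, 134, 268.
Test each divisor d:
171^1 ≡ 171 (mod 269)
171^2 ≡ 189 (mod 269)
171^4 ≡ 213 (mod 269)
171^67 ≡ 187 (mod 269)
171^134 ≡ 268 (mod 269)
171^268 ≡ 1 (mod 269) ✓
The smallest such exponent is 268, so the order of 171 is 268.

268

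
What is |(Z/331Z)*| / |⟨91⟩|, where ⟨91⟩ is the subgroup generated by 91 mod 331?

2

ord(91) | φ(331) = 331 − 1 = 330 = 2 · 3 · 5 · 11.
Divisors of 330: 1, 2, 3, 5, 6, 10, 11, 15, 22, 30, 33, 55, 66, 110, 165, 330.
Compute 91^d (mod 331) for the divisors d until we hit 1:
91^1 ≡ 91 (mod 331)
91^2 ≡ 6 (mod 331)
91^3 ≡ 215 (mod 331)
91^5 ≡ 297 (mod 331)
91^6 ≡ 216 (mod 331)
91^10 ≡ 163 (mod 331)
91^11 ≡ 269 (mod 331)
91^15 ≡ 85 (mod 331)
91^22 ≡ 203 (mod 331)
91^30 ≡ 274 (mod 331)
91^33 ≡ 323 (mod 331)
91^55 ≡ 31 (mod 331)
91^66 ≡ 64 (mod 331)
91^110 ≡ 299 (mod 331)
91^165 ≡ 1 (mod 331) ✓
So ord_331(91) = 165, hence |⟨91⟩| = 165.
Index = |(Z/331Z)^×| / |⟨91⟩| = 330 / 165 = 2.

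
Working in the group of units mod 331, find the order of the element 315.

The order of 315 must divide φ(331) = 331 − 1 = 330 = 2 · 3 · 5 · 11.
Divisors of 330: 1, 2, 3, 5, 6, 10, 11, 15, 22, 30, 33, 55, 66, 110, 165, 330.
Compute 315^d (mod 331) for the divisors d until we hit 1:
315^1 ≡ 315 (mod 331)
315^2 ≡ 256 (mod 331)
315^3 ≡ 207 (mod 331)
315^5 ≡ 32 (mod 331)
315^6 ≡ 150 (mod 331)
315^10 ≡ 31 (mod 331)
315^11 ≡ 166 (mod 331)
315^15 ≡ 330 (mod 331)
315^22 ≡ 83 (mod 331)
315^30 ≡ 1 (mod 331) ✓
Therefore the multiplicative order of 315 modulo 331 is 30.

30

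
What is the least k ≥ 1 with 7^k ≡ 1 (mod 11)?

10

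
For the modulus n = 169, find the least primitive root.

2

φ(169) = φ(13^2) = 13·(13−1) = 156 = 2^2 · 3 · 13.
g is a primitive root iff g^(156/q) ≢ 1 (mod 169) for each prime q ∈ {2, 3, 13}.
g = 2: 2^78 ≡ 168; 2^52 ≡ 146; 2^12 ≡ 40 — none is 1, so 2 is a primitive root.
Hence the least primitive root of 169 is 2.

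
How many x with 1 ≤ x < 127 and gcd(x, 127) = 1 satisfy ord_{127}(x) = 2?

φ(127) = 127 − 1 = 126 = 2 · 3^2 · 7.
Since (Z/127Z)^× is cyclic of order 126, the number of elements of order d is φ(d) when d | 126 and 0 otherwise.
2 | 126, and φ(2) = 2 − 1 = 1.

1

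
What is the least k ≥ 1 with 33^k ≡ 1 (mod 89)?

Since 33 ∈ (Z/89Z)^×, its order divides φ(89) = 89 − 1 = 88 = 2^3 · 11.
Divisors of 88: 1, 2, 4, 8, 11, 22, 44, 88.
Compute 33^d (mod 89) for the divisors d until we hit 1:
33^1 ≡ 33 (mod 89)
33^2 ≡ 21 (mod 89)
33^4 ≡ 85 (mod 89)
33^8 ≡ 16 (mod 89)
33^11 ≡ 52 (mod 89)
33^22 ≡ 34 (mod 89)
33^44 ≡ 88 (mod 89)
33^88 ≡ 1 (mod 89) ✓
Therefore the multiplicative order of 33 modulo 89 is 88.

88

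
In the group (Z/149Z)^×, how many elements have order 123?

φ(149) = 149 − 1 = 148 = 2^2 · 37.
(Z/149Z)^× is cyclic (|G| = 148); a cyclic group of order m has exactly φ(d) elements of each order d | m, and none otherwise.
Since 123 ∤ 148, the count is 0.

0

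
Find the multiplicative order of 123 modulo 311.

The order of 123 must divide φ(311) = 311 − 1 = 310 = 2 · 5 · 31.
Divisors of 310: 1, 2, 5, 10, 31, 62, 155, 310.
Test each divisor d:
123^1 ≡ 123 (mod 311)
123^2 ≡ 201 (mod 311)
123^5 ≡ 165 (mod 311)
123^10 ≡ 168 (mod 311)
123^31 ≡ 259 (mod 311)
123^62 ≡ 216 (mod 311)
123^155 ≡ 310 (mod 311)
123^310 ≡ 1 (mod 311) ✓
Therefore the multiplicative order of 123 modulo 311 is 310.

310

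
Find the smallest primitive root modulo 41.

φ(41) = 41 − 1 = 40 = 2^3 · 5.
Test candidates g = 2, 3, … against the prime factors q ∈ {2, 5} of φ(41): g is a generator iff g^(40/q) ≢ 1 for every such q.
g = 2: 2^20 ≡ 1 — hits 1, so not a primitive root.
g = 3: 3^20 ≡ 40; 3^8 ≡ 1 — hits 1, so not a primitive root.
g = 4: 4^20 ≡ 1 — hits 1, so not a primitive root.
g = 5: 5^20 ≡ 1 — hits 1, so not a primitive root.
g = 6: 6^20 ≡ 40; 6^8 ≡ 10 — none is 1, so 6 is a primitive root.
The smallest primitive root modulo 41 is 6.

6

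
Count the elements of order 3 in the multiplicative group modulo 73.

2

φ(73) = 73 − 1 = 72 = 2^3 · 3^2.
In a cyclic group of order 72, there are φ(d) elements of order d for each divisor d of 72, and zero for non-divisors.
3 | 72, and φ(3) = 3 − 1 = 2.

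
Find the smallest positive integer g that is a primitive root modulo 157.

5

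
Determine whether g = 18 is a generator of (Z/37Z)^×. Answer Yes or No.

φ(37) = 37 − 1 = 36 = 2^2 · 3^2.
It suffices to check that the order of 18 is not a proper divisor of 36: compute 18^(36/q) for q ∈ {2, 3}.
18^18 ≡ 36 (mod 37)  [q = 2: ≢ 1 ✓]
18^12 ≡ 10 (mod 37)  [q = 3: ≢ 1 ✓]
All checks pass, so 18 has order 36 and is a primitive root modulo 37.

Yes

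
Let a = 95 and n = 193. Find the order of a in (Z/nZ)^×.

96

The order of 95 must divide φ(193) = 193 − 1 = 192 = 2^6 · 3.
Divisors of 192: 1, 2, 3, 4, 6, 8, 12, 16, 24, 32, 48, 64, 96, 192.
Compute 95^d (mod 193) for the divisors d until we hit 1:
95^1 ≡ 95 (mod 193)
95^2 ≡ 147 (mod 193)
95^3 ≡ 69 (mod 193)
95^4 ≡ 186 (mod 193)
95^6 ≡ 129 (mod 193)
95^8 ≡ 49 (mod 193)
95^12 ≡ 43 (mod 193)
95^16 ≡ 85 (mod 193)
95^24 ≡ 112 (mod 193)
95^32 ≡ 84 (mod 193)
95^48 ≡ 192 (mod 193)
95^64 ≡ 108 (mod 193)
95^96 ≡ 1 (mod 193) ✓
The smallest such exponent is 96, so the order of 95 is 96.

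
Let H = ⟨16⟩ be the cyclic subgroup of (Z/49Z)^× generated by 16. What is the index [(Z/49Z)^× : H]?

ord(16) | φ(49) = φ(7^2) = 7·(7−1) = 42 = 2 · 3 · 7.
Divisors of 42: 1, 2, 3, 6, 7, 14, 21, 42.
Test each divisor d:
16^1 ≡ 16 (mod 49)
16^2 ≡ 11 (mod 49)
16^3 ≡ 29 (mod 49)
16^6 ≡ 8 (mod 49)
16^7 ≡ 30 (mod 49)
16^14 ≡ 18 (mod 49)
16^21 ≡ 1 (mod 49) ✓
So ord_49(16) = 21, hence |⟨16⟩| = 21.
The index is φ(49) / ord(16) = 42 / 21 = 2.

2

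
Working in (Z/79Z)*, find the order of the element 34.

78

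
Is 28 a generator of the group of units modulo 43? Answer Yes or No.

φ(43) = 43 − 1 = 42 = 2 · 3 · 7.
28 is a primitive root mod 43 iff 28^(φ(43)/q) ≢ 1 for every prime q | φ(43), i.e. q ∈ {2, 3, 7}.
28^21 ≡ 42 (mod 43)  [q = 2: ≢ 1 ✓]
28^14 ≡ 6 (mod 43)  [q = 3: ≢ 1 ✓]
28^6 ≡ 11 (mod 43)  [q = 7: ≢ 1 ✓]
None equal 1, so ord_43(28) = 42: 28 is a primitive root.

Yes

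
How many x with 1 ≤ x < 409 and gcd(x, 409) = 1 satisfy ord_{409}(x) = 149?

0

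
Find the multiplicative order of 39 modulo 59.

58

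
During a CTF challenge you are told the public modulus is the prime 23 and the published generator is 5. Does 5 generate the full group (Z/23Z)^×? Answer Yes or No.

Yes

φ(23) = 23 − 1 = 22 = 2 · 11.
It suffices to check that the order of 5 is not a proper divisor of 22: compute 5^(22/q) for q ∈ {2, 11}.
5^11 ≡ 22 (mod 23)  [q = 2: ≢ 1 ✓]
5^2 ≡ 2 (mod 23)  [q = 11: ≢ 1 ✓]
All checks pass, so 5 has order 22 and is a primitive root modulo 23.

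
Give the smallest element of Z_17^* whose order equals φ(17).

3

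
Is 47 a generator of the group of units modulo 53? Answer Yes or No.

No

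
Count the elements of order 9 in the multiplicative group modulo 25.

0

φ(25) = φ(5^2) = 5·(5−1) = 20 = 2^2 · 5.
Since (Z/25Z)^× is cyclic of order 20, the number of elements of order d is φ(d) when d | 20 and 0 otherwise.
Since 9 ∤ 20, the count is 0.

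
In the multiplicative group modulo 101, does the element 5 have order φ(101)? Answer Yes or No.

φ(101) = 101 − 1 = 100 = 2^2 · 5^2.
An element g generates (Z/101Z)^× iff g^(100/q) ≢ 1 (mod 101) for each prime q ∈ {2, 5}.
5^50 ≡ 1 (mod 101)  [q = 2: ≡ 1 ✗]
5^20 ≡ 84 (mod 101)  [q = 5: ≢ 1 ✓]
5^50 ≡ 1 shows ord(5) | 50, strictly less than φ(101); not a primitive root.

No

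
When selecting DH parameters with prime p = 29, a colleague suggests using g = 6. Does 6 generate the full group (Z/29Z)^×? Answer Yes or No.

φ(29) = 29 − 1 = 28 = 2^2 · 7.
It suffices to check that the order of 6 is not a proper divisor of 28: compute 6^(28/q) for q ∈ {2, 7}.
6^14 ≡ 1 (mod 29)  [q = 2: ≡ 1 ✗]
6^4 ≡ 20 (mod 29)  [q = 7: ≢ 1 ✓]
6^14 ≡ 1 shows ord(6) | 14, strictly less than φ(29); not a primitive root.

No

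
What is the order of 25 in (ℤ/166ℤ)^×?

41

By Lagrange's theorem, ord_166(25) divides φ(166) = φ(2)·φ(83) = 1·82 = 82 = 2 · 41.
Divisors of 82: 1, 2, 41, 82.
Check 25^d mod 166 for each divisor in increasing order:
25^1 ≡ 25
25^2 ≡ 127
25^41 ≡ 1
Therefore the multiplicative order of 25 modulo 166 is 41.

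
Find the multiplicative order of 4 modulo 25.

10

ord(4) | φ(25) = φ(5^2) = 5·(5−1) = 20 = 2^2 · 5.
Divisors of 20: 1, 2, 4, 5, 10, 20.
Check 4^d mod 25 for each divisor in increasing order:
4^1 ≡ 4 (mod 25)
4^2 ≡ 16 (mod 25)
4^4 ≡ 6 (mod 25)
4^5 ≡ 24 (mod 25)
4^10 ≡ 1 (mod 25) ✓
So ord_25(4) = 10.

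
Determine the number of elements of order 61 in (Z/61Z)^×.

φ(61) = 61 − 1 = 60 = 2^2 · 3 · 5.
In a cyclic group of order 60, there are φ(d) elements of order d for each divisor d of 60, and zero for non-divisors.
Since 61 ∤ 60, the count is 0.

0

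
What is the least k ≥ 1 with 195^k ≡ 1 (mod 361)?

Since 195 ∈ (Z/361Z)^×, its order divides φ(361) = φ(19^2) = 19·(19−1) = 342 = 2 · 3^2 · 19.
Divisors of 342: 1, 2, 3, 6, 9, 18, 19, 38, 57, 114, 171, 342.
Test each divisor d:
195^1 ≡ 195
195^2 ≡ 120
195^3 ≡ 296
195^6 ≡ 254
195^9 ≡ 96
195^18 ≡ 191
195^19 ≡ 62
195^38 ≡ 234
195^57 ≡ 68
195^114 ≡ 292
195^171 ≡ 1
So ord_361(195) = 171.

171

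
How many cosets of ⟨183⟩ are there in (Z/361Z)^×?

By Lagrange's theorem, ord_361(183) divides φ(361) = φ(19^2) = 19·(19−1) = 342 = 2 · 3^2 · 19.
Divisors of 342: 1, 2, 3, 6, 9, 18, 19, 38, 57, 114, 171, 342.
Compute 183^d (mod 361) for the divisors d until we hit 1:
183^1 ≡ 183 (mod 361)
183^2 ≡ 277 (mod 361)
183^3 ≡ 151 (mod 361)
183^6 ≡ 58 (mod 361)
183^9 ≡ 94 (mod 361)
183^18 ≡ 172 (mod 361)
183^19 ≡ 69 (mod 361)
183^38 ≡ 68 (mod 361)
183^57 ≡ 360 (mod 361)
183^114 ≡ 1 (mod 361) ✓
Thus |⟨183⟩| = ord(183) = 114.
Index = |(Z/361Z)^×| / |⟨183⟩| = 342 / 114 = 3.

3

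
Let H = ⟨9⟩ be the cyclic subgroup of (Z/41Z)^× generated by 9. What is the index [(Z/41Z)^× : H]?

By Lagrange's theorem, ord_41(9) divides φ(41) = 41 − 1 = 40 = 2^3 · 5.
Divisors of 40: 1, 2, 4, 5, 8, 10, 20, 40.
Test each divisor d:
9^1 ≡ 9 (mod 41)
9^2 ≡ 40 (mod 41)
9^4 ≡ 1 (mod 41) ✓
The order of 9 is 4, so the subgroup it generates has 4 elements.
Index = |(Z/41Z)^×| / |⟨9⟩| = 40 / 4 = 10.

10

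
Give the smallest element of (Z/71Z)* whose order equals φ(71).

7

φ(71) = 71 − 1 = 70 = 2 · 5 · 7.
g is a primitive root iff g^(70/q) ≢ 1 (mod 71) for each prime q ∈ {2, 5, 7}.
g = 2: 2^35 ≡ 1 — hits 1, so not a primitive root.
g = 3: 3^35 ≡ 1 — hits 1, so not a primitive root.
g = 4: 4^35 ≡ 1 — hits 1, so not a primitive root.
g = 5: 5^35 ≡ 1 — hits 1, so not a primitive root.
g = 6: 6^35 ≡ 1 — hits 1, so not a primitive root.
g = 7: 7^35 ≡ 70; 7^14 ≡ 54; 7^10 ≡ 45 — none is 1, so 7 is a primitive root.
So 7 is the smallest generator of (Z/71Z)^×.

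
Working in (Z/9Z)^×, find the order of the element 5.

6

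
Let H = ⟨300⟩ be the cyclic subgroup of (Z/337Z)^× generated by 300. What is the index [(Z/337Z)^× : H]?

The order of 300 must divide φ(337) = 337 − 1 = 336 = 2^4 · 3 · 7.
Divisors of 336: 1, 2, 3, 4, 6, 7, 8, 12, 14, 16, 21, 24, 28, 42, 48, 56, 84, 112, 168, 336.
Compute 300^d (mod 337) for the divisors d until we hit 1:
300^1 ≡ 300 (mod 337)
300^2 ≡ 21 (mod 337)
300^3 ≡ 234 (mod 337)
300^4 ≡ 104 (mod 337)
300^6 ≡ 162 (mod 337)
300^7 ≡ 72 (mod 337)
300^8 ≡ 32 (mod 337)
300^12 ≡ 295 (mod 337)
300^14 ≡ 129 (mod 337)
300^16 ≡ 13 (mod 337)
300^21 ≡ 189 (mod 337)
300^24 ≡ 79 (mod 337)
300^28 ≡ 128 (mod 337)
300^42 ≡ 336 (mod 337)
300^48 ≡ 175 (mod 337)
300^56 ≡ 208 (mod 337)
300^84 ≡ 1 (mod 337) ✓
Thus |⟨300⟩| = ord(300) = 84.
Index = |(Z/337Z)^×| / |⟨300⟩| = 336 / 84 = 4.

4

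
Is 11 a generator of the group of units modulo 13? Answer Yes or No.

φ(13) = 13 − 1 = 12 = 2^2 · 3.
It suffices to check that the order of 11 is not a proper divisor of 12: compute 11^(12/q) for q ∈ {2, 3}.
11^6 ≡ 12 (mod 13)  [q = 2: ≢ 1 ✓]
11^4 ≡ 3 (mod 13)  [q = 3: ≢ 1 ✓]
None equal 1, so ord_13(11) = 12: 11 is a primitive root.

Yes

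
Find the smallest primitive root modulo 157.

5

φ(157) = 157 − 1 = 156 = 2^2 · 3 · 13.
Test candidates g = 2, 3, … against the prime factors q ∈ {2, 3, 13} of φ(157): g is a generator iff g^(156/q) ≢ 1 for every such q.
g = 2: 2^78 ≡ 156; 2^52 ≡ 1 — hits 1, so not a primitive root.
g = 3: 3^78 ≡ 1 — hits 1, so not a primitive root.
g = 4: 4^78 ≡ 1 — hits 1, so not a primitive root.
g = 5: 5^78 ≡ 156; 5^52 ≡ 12; 5^12 ≡ 130 — none is 1, so 5 is a primitive root.
The smallest primitive root modulo 157 is 5.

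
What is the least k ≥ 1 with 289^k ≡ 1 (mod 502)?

ord(289) | φ(502) = φ(2)·φ(251) = 1·250 = 250 = 2 · 5^3.
Divisors of 250: 1, 2, 5, 10, 25, 50, 125, 250.
Test each divisor d:
289^1 ≡ 289 (mod 502)
289^2 ≡ 189 (mod 502)
289^5 ≡ 241 (mod 502)
289^10 ≡ 351 (mod 502)
289^25 ≡ 149 (mod 502)
289^50 ≡ 113 (mod 502)
289^125 ≡ 1 (mod 502) ✓
So ord_502(289) = 125.

125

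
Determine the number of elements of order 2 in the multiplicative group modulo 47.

1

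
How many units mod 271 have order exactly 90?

φ(271) = 271 − 1 = 270 = 2 · 3^3 · 5.
In a cyclic group of order 270, there are φ(d) elements of order d for each divisor d of 270, and zero for non-divisors.
90 = 2 · 3^2 · 5 divides 270, and φ(90) = 24.

24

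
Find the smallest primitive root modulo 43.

φ(43) = 43 − 1 = 42 = 2 · 3 · 7.
g is a primitive root iff g^(42/q) ≢ 1 (mod 43) for each prime q ∈ {2, 3, 7}.
g = 2: 2^21 ≡ 42; 2^14 ≡ 1 — hits 1, so not a primitive root.
g = 3: 3^21 ≡ 42; 3^14 ≡ 36; 3^6 ≡ 41 — none is 1, so 3 is a primitive root.
Hence the least primitive root of 43 is 3.

3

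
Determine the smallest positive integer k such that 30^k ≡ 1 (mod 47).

The order of 30 must divide φ(47) = 47 − 1 = 46 = 2 · 23.
Divisors of 46: 1, 2, 23, 46.
Evaluate successive powers at the divisors of 46:
30^1 ≡ 30 (mod 47)
30^2 ≡ 7 (mod 47)
30^23 ≡ 46 (mod 47)
30^46 ≡ 1 (mod 47) ✓
So ord_47(30) = 46.

46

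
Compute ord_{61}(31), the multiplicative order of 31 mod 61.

60

The order of 31 must divide φ(61) = 61 − 1 = 60 = 2^2 · 3 · 5.
Divisors of 60: 1, 2, 3, 4, 5, 6, 10, 12, 15, 20, 30, 60.
Evaluate successive powers at the divisors of 60:
31^1 ≡ 31 (mod 61)
31^2 ≡ 46 (mod 61)
31^3 ≡ 23 (mod 61)
31^4 ≡ 42 (mod 61)
31^5 ≡ 21 (mod 61)
31^6 ≡ 41 (mod 61)
31^10 ≡ 14 (mod 61)
31^12 ≡ 34 (mod 61)
31^15 ≡ 50 (mod 61)
31^20 ≡ 13 (mod 61)
31^30 ≡ 60 (mod 61)
31^60 ≡ 1 (mod 61) ✓
So ord_61(31) = 60.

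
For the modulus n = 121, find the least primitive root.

φ(121) = φ(11^2) = 11·(11−1) = 110 = 2 · 5 · 11.
g is a primitive root iff g^(110/q) ≢ 1 (mod 121) for each prime q ∈ {2, 5, 11}.
g = 2: 2^55 ≡ 120; 2^22 ≡ 81; 2^10 ≡ 56 — none is 1, so 2 is a primitive root.
So 2 is the smallest generator of (Z/121Z)^×.

2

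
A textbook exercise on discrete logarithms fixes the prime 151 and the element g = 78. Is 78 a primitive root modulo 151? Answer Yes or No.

No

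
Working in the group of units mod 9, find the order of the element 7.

3

Since 7 ∈ (Z/9Z)^×, its order divides φ(9) = φ(3^2) = 3·(3−1) = 6 = 2 · 3.
Divisors of 6: 1, 2, 3, 6.
Test each divisor d:
7^1 ≡ 7 (mod 9)
7^2 ≡ 4 (mod 9)
7^3 ≡ 1 (mod 9) ✓
Therefore the multiplicative order of 7 modulo 9 is 3.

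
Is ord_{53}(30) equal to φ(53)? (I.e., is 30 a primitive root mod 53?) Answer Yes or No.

No

φ(53) = 53 − 1 = 52 = 2^2 · 13.
30 is a primitive root mod 53 iff 30^(φ(53)/q) ≢ 1 for every prime q | φ(53), i.e. q ∈ {2, 13}.
30^26 ≡ 52 (mod 53)  [q = 2: ≢ 1 ✓]
30^4 ≡ 1 (mod 53)  [q = 13: ≡ 1 ✗]
Since 30^4 ≡ 1, the order of 30 divides 4 < 52, so 30 is not a primitive root.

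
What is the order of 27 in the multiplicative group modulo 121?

ord(27) | φ(121) = φ(11^2) = 11·(11−1) = 110 = 2 · 5 · 11.
Divisors of 110: 1, 2, 5, 10, 11, 22, 55, 110.
Test each divisor d:
27^1 ≡ 27 (mod 121)
27^2 ≡ 3 (mod 121)
27^5 ≡ 1 (mod 121) ✓
The smallest such exponent is 5, so the order of 27 is 5.

5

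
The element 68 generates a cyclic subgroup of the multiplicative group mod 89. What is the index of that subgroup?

2

ord(68) | φ(89) = 89 − 1 = 88 = 2^3 · 11.
Divisors of 88: 1, 2, 4, 8, 11, 22, 44, 88.
Compute 68^d (mod 89) for the divisors d until we hit 1:
68^1 ≡ 68
68^2 ≡ 85
68^4 ≡ 16
68^8 ≡ 78
68^11 ≡ 55
68^22 ≡ 88
68^44 ≡ 1
The order of 68 is 44, so the subgroup it generates has 44 elements.
[(Z/89Z)^× : ⟨68⟩] = 88/44 = 2.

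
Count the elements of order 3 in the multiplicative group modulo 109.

2

φ(109) = 109 − 1 = 108 = 2^2 · 3^3.
(Z/109Z)^× is cyclic (|G| = 108); a cyclic group of order m has exactly φ(d) elements of each order d | m, and none otherwise.
3 | 108, and φ(3) = 3 − 1 = 2.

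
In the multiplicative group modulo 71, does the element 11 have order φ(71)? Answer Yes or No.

Yes

φ(71) = 71 − 1 = 70 = 2 · 5 · 7.
An element g generates (Z/71Z)^× iff g^(70/q) ≢ 1 (mod 71) for each prime q ∈ {2, 5, 7}.
11^35 ≡ 70 (mod 71)  [q = 2: ≢ 1 ✓]
11^14 ≡ 54 (mod 71)  [q = 5: ≢ 1 ✓]
11^10 ≡ 32 (mod 71)  [q = 7: ≢ 1 ✓]
None equal 1, so ord_71(11) = 70: 11 is a primitive root.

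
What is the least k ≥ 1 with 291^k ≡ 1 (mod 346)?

43

The order of 291 must divide φ(346) = φ(2)·φ(173) = 1·172 = 172 = 2^2 · 43.
Divisors of 172: 1, 2, 4, 43, 86, 172.
Compute 291^d (mod 346) for the divisors d until we hit 1:
291^1 ≡ 291 (mod 346)
291^2 ≡ 257 (mod 346)
291^4 ≡ 309 (mod 346)
291^43 ≡ 1 (mod 346) ✓
Hence ord(291) = 43.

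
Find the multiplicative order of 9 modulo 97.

24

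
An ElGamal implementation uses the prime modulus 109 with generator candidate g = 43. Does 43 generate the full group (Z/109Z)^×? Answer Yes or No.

φ(109) = 109 − 1 = 108 = 2^2 · 3^3.
It suffices to check that the order of 43 is not a proper divisor of 108: compute 43^(108/q) for q ∈ {2, 3}.
43^54 ≡ 1 (mod 109)  [q = 2: ≡ 1 ✗]
43^36 ≡ 1 (mod 109)  [q = 3: ≡ 1 ✗]
Since 43^54 ≡ 1, the order of 43 divides 54 < 108, so 43 is not a primitive root.

No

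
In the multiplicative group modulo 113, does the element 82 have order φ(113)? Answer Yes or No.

No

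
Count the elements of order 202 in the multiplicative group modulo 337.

0

φ(337) = 337 − 1 = 336 = 2^4 · 3 · 7.
(Z/337Z)^× is cyclic (|G| = 336); a cyclic group of order m has exactly φ(d) elements of each order d | m, and none otherwise.
Here 336 is not a multiple of 202, so there are no elements of order 202.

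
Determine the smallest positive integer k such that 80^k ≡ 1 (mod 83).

ord(80) | φ(83) = 83 − 1 = 82 = 2 · 41.
Divisors of 82: 1, 2, 41, 82.
Test each divisor d:
80^1 ≡ 80
80^2 ≡ 9
80^41 ≡ 82
80^82 ≡ 1
Hence ord(80) = 82.

82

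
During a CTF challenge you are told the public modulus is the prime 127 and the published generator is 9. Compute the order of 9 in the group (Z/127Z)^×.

The order of 9 must divide φ(127) = 127 − 1 = 126 = 2 · 3^2 · 7.
Divisors of 126: 1, 2, 3, 6, 7, 9, 14, 18, 21, 42, 63, 126.
Test each divisor d:
9^1 ≡ 9
9^2 ≡ 81
9^3 ≡ 94
9^6 ≡ 73
9^7 ≡ 22
9^9 ≡ 4
9^14 ≡ 103
9^18 ≡ 16
9^21 ≡ 107
9^42 ≡ 19
9^63 ≡ 1
So ord_127(9) = 63.

63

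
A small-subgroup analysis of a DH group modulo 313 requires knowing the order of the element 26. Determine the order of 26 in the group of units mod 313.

39

Since 26 ∈ (Z/313Z)^×, its order divides φ(313) = 313 − 1 = 312 = 2^3 · 3 · 13.
Divisors of 312: 1, 2, 3, 4, 6, 8, 12, 13, 24, 26, 39, 52, 78, 104, 156, 312.
Check 26^d mod 313 for each divisor in increasing order:
26^1 ≡ 26
26^2 ≡ 50
26^3 ≡ 48
26^4 ≡ 309
26^6 ≡ 113
26^8 ≡ 16
26^12 ≡ 249
26^13 ≡ 214
26^24 ≡ 27
26^26 ≡ 98
26^39 ≡ 1
Hence ord(26) = 39.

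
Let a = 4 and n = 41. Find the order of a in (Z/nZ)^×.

10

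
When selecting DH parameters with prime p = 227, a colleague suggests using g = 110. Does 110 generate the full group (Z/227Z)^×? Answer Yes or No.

φ(227) = 227 − 1 = 226 = 2 · 113.
Test 110^(226/q) mod 227 for each prime factor q of 226:
110^113 ≡ 1 (mod 227)  [q = 2: ≡ 1 ✗]
110^2 ≡ 69 (mod 227)  [q = 113: ≢ 1 ✓]
Since 110^113 ≡ 1, the order of 110 divides 113 < 226, so 110 is not a primitive root.

No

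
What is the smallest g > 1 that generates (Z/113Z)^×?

3

φ(113) = 113 − 1 = 112 = 2^4 · 7.
g is a primitive root iff g^(112/q) ≢ 1 (mod 113) for each prime q ∈ {2, 7}.
g = 2: 2^56 ≡ 1 — hits 1, so not a primitive root.
g = 3: 3^56 ≡ 112; 3^16 ≡ 49 — none is 1, so 3 is a primitive root.
Hence the least primitive root of 113 is 3.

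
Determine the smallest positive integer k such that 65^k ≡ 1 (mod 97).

Since 65 ∈ (Z/97Z)^×, its order divides φ(97) = 97 − 1 = 96 = 2^5 · 3.
Divisors of 96: 1, 2, 3, 4, 6, 8, 12, 16, 24, 32, 48, 96.
Evaluate successive powers at the divisors of 96:
65^1 ≡ 65 (mod 97)
65^2 ≡ 54 (mod 97)
65^3 ≡ 18 (mod 97)
65^4 ≡ 6 (mod 97)
65^6 ≡ 33 (mod 97)
65^8 ≡ 36 (mod 97)
65^12 ≡ 22 (mod 97)
65^16 ≡ 35 (mod 97)
65^24 ≡ 96 (mod 97)
65^32 ≡ 61 (mod 97)
65^48 ≡ 1 (mod 97) ✓
Hence ord(65) = 48.

48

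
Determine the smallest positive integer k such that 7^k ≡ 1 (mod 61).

60

ord(7) | φ(61) = 61 − 1 = 60 = 2^2 · 3 · 5.
Divisors of 60: 1, 2, 3, 4, 5, 6, 10, 12, 15, 20, 30, 60.
Test each divisor d:
7^1 ≡ 7 (mod 61)
7^2 ≡ 49 (mod 61)
7^3 ≡ 38 (mod 61)
7^4 ≡ 22 (mod 61)
7^5 ≡ 32 (mod 61)
7^6 ≡ 41 (mod 61)
7^10 ≡ 48 (mod 61)
7^12 ≡ 34 (mod 61)
7^15 ≡ 11 (mod 61)
7^20 ≡ 47 (mod 61)
7^30 ≡ 60 (mod 61)
7^60 ≡ 1 (mod 61) ✓
So ord_61(7) = 60.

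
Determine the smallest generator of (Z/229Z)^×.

6

φ(229) = 229 − 1 = 228 = 2^2 · 3 · 19.
g is a primitive root iff g^(228/q) ≢ 1 (mod 229) for each prime q ∈ {2, 3, 19}.
g = 2: 2^114 ≡ 228; 2^76 ≡ 1 — hits 1, so not a primitive root.
g = 3: 3^114 ≡ 1 — hits 1, so not a primitive root.
g = 4: 4^114 ≡ 1 — hits 1, so not a primitive root.
g = 5: 5^114 ≡ 1 — hits 1, so not a primitive root.
g = 6: 6^114 ≡ 228; 6^76 ≡ 134; 6^12 ≡ 165 — none is 1, so 6 is a primitive root.
The smallest primitive root modulo 229 is 6.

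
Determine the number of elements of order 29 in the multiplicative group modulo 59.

28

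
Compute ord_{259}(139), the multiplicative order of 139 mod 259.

18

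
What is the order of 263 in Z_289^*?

136

ord(263) | φ(289) = φ(17^2) = 17·(17−1) = 272 = 2^4 · 17.
Divisors of 272: 1, 2, 4, 8, 16, 17, 34, 68, 136, 272.
Check 263^d mod 289 for each divisor in increasing order:
263^1 ≡ 263 (mod 289)
263^2 ≡ 98 (mod 289)
263^4 ≡ 67 (mod 289)
263^8 ≡ 154 (mod 289)
263^16 ≡ 18 (mod 289)
263^17 ≡ 110 (mod 289)
263^34 ≡ 251 (mod 289)
263^68 ≡ 288 (mod 289)
263^136 ≡ 1 (mod 289) ✓
Hence ord(263) = 136.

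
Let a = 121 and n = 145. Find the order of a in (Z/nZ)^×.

14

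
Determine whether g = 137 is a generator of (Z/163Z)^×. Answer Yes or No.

Yes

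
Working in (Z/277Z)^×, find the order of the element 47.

The order of 47 must divide φ(277) = 277 − 1 = 276 = 2^2 · 3 · 23.
Divisors of 276: 1, 2, 3, 4, 6, 12, 23, 46, 69, 92, 138, 276.
Compute 47^d (mod 277) for the divisors d until we hit 1:
47^1 ≡ 47 (mod 277)
47^2 ≡ 270 (mod 277)
47^3 ≡ 225 (mod 277)
47^4 ≡ 49 (mod 277)
47^6 ≡ 211 (mod 277)
47^12 ≡ 201 (mod 277)
47^23 ≡ 117 (mod 277)
47^46 ≡ 116 (mod 277)
47^69 ≡ 276 (mod 277)
47^92 ≡ 160 (mod 277)
47^138 ≡ 1 (mod 277) ✓
So ord_277(47) = 138.

138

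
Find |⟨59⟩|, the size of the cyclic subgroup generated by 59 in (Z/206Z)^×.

51

ord(59) | φ(206) = φ(2)·φ(103) = 1·102 = 102 = 2 · 3 · 17.
Divisors of 102: 1, 2, 3, 6, 17, 34, 51, 102.
Test each divisor d:
59^1 ≡ 59
59^2 ≡ 185
59^3 ≡ 203
59^6 ≡ 9
59^17 ≡ 159
59^34 ≡ 149
59^51 ≡ 1
Therefore the multiplicative order of 59 modulo 206 is 51.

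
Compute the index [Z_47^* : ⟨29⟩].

1

ord(29) | φ(47) = 47 − 1 = 46 = 2 · 23.
Divisors of 46: 1, 2, 23, 46.
Test each divisor d:
29^1 ≡ 29 (mod 47)
29^2 ≡ 42 (mod 47)
29^23 ≡ 46 (mod 47)
29^46 ≡ 1 (mod 47) ✓
Thus |⟨29⟩| = ord(29) = 46.
The index is φ(47) / ord(29) = 46 / 46 = 1.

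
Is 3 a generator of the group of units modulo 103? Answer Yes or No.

No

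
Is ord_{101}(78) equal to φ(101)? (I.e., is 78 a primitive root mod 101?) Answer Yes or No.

No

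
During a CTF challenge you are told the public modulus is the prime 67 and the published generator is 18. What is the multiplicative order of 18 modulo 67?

66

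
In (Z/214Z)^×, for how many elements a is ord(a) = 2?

1

φ(214) = φ(2)·φ(107) = 1·106 = 106 = 2 · 53.
(Z/214Z)^× is cyclic (|G| = 106); a cyclic group of order m has exactly φ(d) elements of each order d | m, and none otherwise.
2 | 106, and φ(2) = 2 − 1 = 1.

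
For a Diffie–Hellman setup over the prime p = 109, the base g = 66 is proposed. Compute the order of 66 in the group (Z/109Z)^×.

By Lagrange's theorem, ord_109(66) divides φ(109) = 109 − 1 = 108 = 2^2 · 3^3.
Divisors of 108: 1, 2, 3, 4, 6, 9, 12, 18, 27, 36, 54, 108.
Test each divisor d:
66^1 ≡ 66 (mod 109)
66^2 ≡ 105 (mod 109)
66^3 ≡ 63 (mod 109)
66^4 ≡ 16 (mod 109)
66^6 ≡ 45 (mod 109)
66^9 ≡ 1 (mod 109) ✓
So ord_109(66) = 9.

9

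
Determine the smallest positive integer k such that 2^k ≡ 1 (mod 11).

10

By Lagrange's theorem, ord_11(2) divides φ(11) = 11 − 1 = 10 = 2 · 5.
Divisors of 10: 1, 2, 5, 10.
Check 2^d mod 11 for each divisor in increasing order:
2^1 ≡ 2 (mod 11)
2^2 ≡ 4 (mod 11)
2^5 ≡ 10 (mod 11)
2^10 ≡ 1 (mod 11) ✓
Therefore the multiplicative order of 2 modulo 11 is 10.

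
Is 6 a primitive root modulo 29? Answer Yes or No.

φ(29) = 29 − 1 = 28 = 2^2 · 7.
Test 6^(28/q) mod 29 for each prime factor q of 28:
6^14 ≡ 1 (mod 29)  [q = 2: ≡ 1 ✗]
6^4 ≡ 20 (mod 29)  [q = 7: ≢ 1 ✓]
6^14 ≡ 1 shows ord(6) | 14, strictly less than φ(29); not a primitive root.

No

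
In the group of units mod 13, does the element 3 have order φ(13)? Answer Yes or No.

No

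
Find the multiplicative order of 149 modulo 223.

ord(149) | φ(223) = 223 − 1 = 222 = 2 · 3 · 37.
Divisors of 222: 1, 2, 3, 6, 37, 74, 111, 222.
Test each divisor d:
149^1 ≡ 149 (mod 223)
149^2 ≡ 124 (mod 223)
149^3 ≡ 190 (mod 223)
149^6 ≡ 197 (mod 223)
149^37 ≡ 40 (mod 223)
149^74 ≡ 39 (mod 223)
149^111 ≡ 222 (mod 223)
149^222 ≡ 1 (mod 223) ✓
Hence ord(149) = 222.

222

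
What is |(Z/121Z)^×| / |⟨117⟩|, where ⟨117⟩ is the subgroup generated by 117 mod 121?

The order of 117 must divide φ(121) = φ(11^2) = 11·(11−1) = 110 = 2 · 5 · 11.
Divisors of 110: 1, 2, 5, 10, 11, 22, 55, 110.
Check 117^d mod 121 for each divisor in increasing order:
117^1 ≡ 117 (mod 121)
117^2 ≡ 16 (mod 121)
117^5 ≡ 65 (mod 121)
117^10 ≡ 111 (mod 121)
117^11 ≡ 40 (mod 121)
117^22 ≡ 27 (mod 121)
117^55 ≡ 120 (mod 121)
117^110 ≡ 1 (mod 121) ✓
Thus |⟨117⟩| = ord(117) = 110.
The index is φ(121) / ord(117) = 110 / 110 = 1.

1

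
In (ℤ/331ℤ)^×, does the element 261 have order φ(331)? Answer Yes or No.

φ(331) = 331 − 1 = 330 = 2 · 3 · 5 · 11.
An element g generates (Z/331Z)^× iff g^(330/q) ≢ 1 (mod 331) for each prime q ∈ {2, 3, 5, 11}.
261^165 ≡ 330 (mod 331)  [q = 2: ≢ 1 ✓]
261^110 ≡ 1 (mod 331)  [q = 3: ≡ 1 ✗]
261^66 ≡ 323 (mod 331)  [q = 5: ≢ 1 ✓]
261^30 ≡ 120 (mod 331)  [q = 11: ≢ 1 ✓]
261^110 ≡ 1 shows ord(261) | 110, strictly less than φ(331); not a primitive root.

No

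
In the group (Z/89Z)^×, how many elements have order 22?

10

φ(89) = 89 − 1 = 88 = 2^3 · 11.
In a cyclic group of order 88, there are φ(d) elements of order d for each divisor d of 88, and zero for non-divisors.
22 = 2 · 11 divides 88, and φ(22) = 10.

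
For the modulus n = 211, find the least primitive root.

2

φ(211) = 211 − 1 = 210 = 2 · 3 · 5 · 7.
g is a primitive root iff g^(210/q) ≢ 1 (mod 211) for each prime q ∈ {2, 3, 5, 7}.
g = 2: 2^105 ≡ 210; 2^70 ≡ 196; 2^42 ≡ 107; 2^30 ≡ 171 — none is 1, so 2 is a primitive root.
The smallest primitive root modulo 211 is 2.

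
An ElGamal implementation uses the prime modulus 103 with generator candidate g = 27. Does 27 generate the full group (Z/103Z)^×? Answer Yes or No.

No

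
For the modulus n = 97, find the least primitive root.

5

φ(97) = 97 − 1 = 96 = 2^5 · 3.
g is a primitive root iff g^(96/q) ≢ 1 (mod 97) for each prime q ∈ {2, 3}.
g = 2: 2^48 ≡ 1 — hits 1, so not a primitive root.
g = 3: 3^48 ≡ 1 — hits 1, so not a primitive root.
g = 4: 4^48 ≡ 1 — hits 1, so not a primitive root.
g = 5: 5^48 ≡ 96; 5^32 ≡ 35 — none is 1, so 5 is a primitive root.
Hence the least primitive root of 97 is 5.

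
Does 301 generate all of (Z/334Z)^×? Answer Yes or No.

Yes

φ(334) = φ(2)·φ(167) = 1·166 = 166 = 2 · 83.
An element g generates (Z/334Z)^× iff g^(166/q) ≢ 1 (mod 334) for each prime q ∈ {2, 83}.
301^83 ≡ 333 (mod 334)  [q = 2: ≢ 1 ✓]
301^2 ≡ 87 (mod 334)  [q = 83: ≢ 1 ✓]
All checks pass, so 301 has order 166 and is a primitive root modulo 334.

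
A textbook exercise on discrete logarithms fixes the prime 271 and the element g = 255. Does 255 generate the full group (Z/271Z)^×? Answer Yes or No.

Yes

φ(271) = 271 − 1 = 270 = 2 · 3^3 · 5.
Test 255^(270/q) mod 271 for each prime factor q of 270:
255^135 ≡ 270 (mod 271)  [q = 2: ≢ 1 ✓]
255^90 ≡ 242 (mod 271)  [q = 3: ≢ 1 ✓]
255^54 ≡ 10 (mod 271)  [q = 5: ≢ 1 ✓]
None equal 1, so ord_271(255) = 270: 255 is a primitive root.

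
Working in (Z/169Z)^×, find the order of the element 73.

52

ord(73) | φ(169) = φ(13^2) = 13·(13−1) = 156 = 2^2 · 3 · 13.
Divisors of 156: 1, 2, 3, 4, 6, 12, 13, 26, 39, 52, 78, 156.
Check 73^d mod 169 for each divisor in increasing order:
73^1 ≡ 73 (mod 169)
73^2 ≡ 90 (mod 169)
73^3 ≡ 148 (mod 169)
73^4 ≡ 157 (mod 169)
73^6 ≡ 103 (mod 169)
73^12 ≡ 131 (mod 169)
73^13 ≡ 99 (mod 169)
73^26 ≡ 168 (mod 169)
73^39 ≡ 70 (mod 169)
73^52 ≡ 1 (mod 169) ✓
So ord_169(73) = 52.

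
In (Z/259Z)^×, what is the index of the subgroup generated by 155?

24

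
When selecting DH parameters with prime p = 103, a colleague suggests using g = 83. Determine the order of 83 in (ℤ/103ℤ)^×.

51

Since 83 ∈ (Z/103Z)^×, its order divides φ(103) = 103 − 1 = 102 = 2 · 3 · 17.
Divisors of 102: 1, 2, 3, 6, 17, 34, 51, 102.
Test each divisor d:
83^1 ≡ 83 (mod 103)
83^2 ≡ 91 (mod 103)
83^3 ≡ 34 (mod 103)
83^6 ≡ 23 (mod 103)
83^17 ≡ 56 (mod 103)
83^34 ≡ 46 (mod 103)
83^51 ≡ 1 (mod 103) ✓
Therefore the multiplicative order of 83 modulo 103 is 51.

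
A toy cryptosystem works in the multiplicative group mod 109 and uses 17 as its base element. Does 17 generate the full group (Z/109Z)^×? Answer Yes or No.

φ(109) = 109 − 1 = 108 = 2^2 · 3^3.
It suffices to check that the order of 17 is not a proper divisor of 108: compute 17^(108/q) for q ∈ {2, 3}.
17^54 ≡ 108 (mod 109)  [q = 2: ≢ 1 ✓]
17^36 ≡ 1 (mod 109)  [q = 3: ≡ 1 ✗]
17^36 ≡ 1 shows ord(17) | 36, strictly less than φ(109); not a primitive root.

No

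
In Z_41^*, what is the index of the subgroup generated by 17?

1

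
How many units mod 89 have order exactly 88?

φ(89) = 89 − 1 = 88 = 2^3 · 11.
Since (Z/89Z)^× is cyclic of order 88, the number of elements of order d is φ(d) when d | 88 and 0 otherwise.
88 = 2^3 · 11 divides 88, and φ(88) = 40.

40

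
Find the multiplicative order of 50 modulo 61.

4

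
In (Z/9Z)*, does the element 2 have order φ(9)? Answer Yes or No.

Yes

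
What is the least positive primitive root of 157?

φ(157) = 157 − 1 = 156 = 2^2 · 3 · 13.
Test candidates g = 2, 3, … against the prime factors q ∈ {2, 3, 13} of φ(157): g is a generator iff g^(156/q) ≢ 1 for every such q.
g = 2: 2^78 ≡ 156; 2^52 ≡ 1 — hits 1, so not a primitive root.
g = 3: 3^78 ≡ 1 — hits 1, so not a primitive root.
g = 4: 4^78 ≡ 1 — hits 1, so not a primitive root.
g = 5: 5^78 ≡ 156; 5^52 ≡ 12; 5^12 ≡ 130 — none is 1, so 5 is a primitive root.
The smallest primitive root modulo 157 is 5.

5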